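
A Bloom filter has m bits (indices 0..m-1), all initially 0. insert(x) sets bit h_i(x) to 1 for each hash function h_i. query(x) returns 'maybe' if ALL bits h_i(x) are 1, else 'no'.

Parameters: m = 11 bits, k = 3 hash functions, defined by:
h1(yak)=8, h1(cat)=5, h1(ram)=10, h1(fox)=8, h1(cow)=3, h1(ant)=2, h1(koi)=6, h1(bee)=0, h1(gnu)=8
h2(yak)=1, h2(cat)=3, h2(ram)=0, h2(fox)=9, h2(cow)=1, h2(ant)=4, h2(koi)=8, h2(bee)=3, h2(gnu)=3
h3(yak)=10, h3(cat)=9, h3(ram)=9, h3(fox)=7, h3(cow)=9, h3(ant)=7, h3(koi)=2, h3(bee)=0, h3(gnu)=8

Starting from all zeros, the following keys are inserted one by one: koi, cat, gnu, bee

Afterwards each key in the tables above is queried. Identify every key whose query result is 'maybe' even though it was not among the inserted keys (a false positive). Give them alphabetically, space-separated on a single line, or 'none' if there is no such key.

Start: bits=00000000000
After insert 'koi': sets bits 2 6 8 -> bits=00100010100
After insert 'cat': sets bits 3 5 9 -> bits=00110110110
After insert 'gnu': sets bits 3 8 -> bits=00110110110
After insert 'bee': sets bits 0 3 -> bits=10110110110
Not inserted: ant cow fox ram yak — query each against bits=10110110110:
query ant: checks bit2=1, bit4=0, bit7=0 (has a 0) -> no => not a false positive
query cow: checks bit1=0, bit3=1, bit9=1 (has a 0) -> no => not a false positive
query fox: checks bit7=0, bit8=1, bit9=1 (has a 0) -> no => not a false positive
query ram: checks bit0=1, bit9=1, bit10=0 (has a 0) -> no => not a false positive
query yak: checks bit1=0, bit8=1, bit10=0 (has a 0) -> no => not a false positive
False positives (alphabetical): none

Answer: none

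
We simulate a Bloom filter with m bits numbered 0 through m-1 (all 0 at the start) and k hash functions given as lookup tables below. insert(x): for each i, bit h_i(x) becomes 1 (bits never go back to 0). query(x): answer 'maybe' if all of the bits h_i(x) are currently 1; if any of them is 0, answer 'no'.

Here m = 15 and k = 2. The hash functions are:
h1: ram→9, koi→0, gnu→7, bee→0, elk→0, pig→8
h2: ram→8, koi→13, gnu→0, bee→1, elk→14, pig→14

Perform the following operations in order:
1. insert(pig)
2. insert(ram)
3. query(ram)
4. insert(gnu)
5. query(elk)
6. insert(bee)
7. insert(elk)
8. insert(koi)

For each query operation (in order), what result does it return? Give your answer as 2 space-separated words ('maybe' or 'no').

Answer: maybe maybe

Derivation:
Start: bits=000000000000000
Op 1: insert pig -> sets bits 8 14 -> bits=000000001000001
Op 2: insert ram -> sets bits 8 9 -> bits=000000001100001
Op 3: query ram -> checks bit8=1, bit9=1 (all 1) -> maybe
Op 4: insert gnu -> sets bits 0 7 -> bits=100000011100001
Op 5: query elk -> checks bit0=1, bit14=1 (all 1) -> maybe
Op 6: insert bee -> sets bits 0 1 -> bits=110000011100001
Op 7: insert elk -> sets bits 0 14 -> bits=110000011100001
Op 8: insert koi -> sets bits 0 13 -> bits=110000011100011
Query results in order: maybe maybe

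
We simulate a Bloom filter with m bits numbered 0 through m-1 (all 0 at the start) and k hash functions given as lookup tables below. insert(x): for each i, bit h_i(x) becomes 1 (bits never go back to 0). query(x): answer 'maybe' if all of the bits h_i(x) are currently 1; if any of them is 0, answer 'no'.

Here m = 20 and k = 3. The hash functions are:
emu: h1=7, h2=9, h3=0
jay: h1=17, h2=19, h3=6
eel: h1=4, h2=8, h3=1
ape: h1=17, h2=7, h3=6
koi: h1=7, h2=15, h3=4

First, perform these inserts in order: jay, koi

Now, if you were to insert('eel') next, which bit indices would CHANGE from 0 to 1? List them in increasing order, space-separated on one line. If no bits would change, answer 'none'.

Answer: 1 8

Derivation:
Start: bits=00000000000000000000
After insert 'jay': sets bits 6 17 19 -> bits=00000010000000000101
After insert 'koi': sets bits 4 7 15 -> bits=00001011000000010101
insert 'eel' would touch bits 1 4 8; currently bit1=0, bit4=1, bit8=0
Bits that are 0 among those (would change 0->1): 1 8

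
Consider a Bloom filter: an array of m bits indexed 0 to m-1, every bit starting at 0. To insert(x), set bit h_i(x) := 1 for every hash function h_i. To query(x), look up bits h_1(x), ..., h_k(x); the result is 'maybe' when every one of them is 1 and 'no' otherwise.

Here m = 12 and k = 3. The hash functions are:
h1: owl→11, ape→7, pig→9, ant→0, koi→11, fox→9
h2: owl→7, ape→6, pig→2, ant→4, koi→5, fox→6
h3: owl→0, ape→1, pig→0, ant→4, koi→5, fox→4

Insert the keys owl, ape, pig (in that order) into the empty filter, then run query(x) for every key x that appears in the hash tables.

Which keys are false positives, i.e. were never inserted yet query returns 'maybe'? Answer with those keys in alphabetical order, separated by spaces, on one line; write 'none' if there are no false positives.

Answer: none

Derivation:
Start: bits=000000000000
After insert 'owl': sets bits 0 7 11 -> bits=100000010001
After insert 'ape': sets bits 1 6 7 -> bits=110000110001
After insert 'pig': sets bits 0 2 9 -> bits=111000110101
Not inserted: ant fox koi — query each against bits=111000110101:
query ant: checks bit0=1, bit4=0 (has a 0) -> no => not a false positive
query fox: checks bit4=0, bit6=1, bit9=1 (has a 0) -> no => not a false positive
query koi: checks bit5=0, bit11=1 (has a 0) -> no => not a false positive
False positives (alphabetical): none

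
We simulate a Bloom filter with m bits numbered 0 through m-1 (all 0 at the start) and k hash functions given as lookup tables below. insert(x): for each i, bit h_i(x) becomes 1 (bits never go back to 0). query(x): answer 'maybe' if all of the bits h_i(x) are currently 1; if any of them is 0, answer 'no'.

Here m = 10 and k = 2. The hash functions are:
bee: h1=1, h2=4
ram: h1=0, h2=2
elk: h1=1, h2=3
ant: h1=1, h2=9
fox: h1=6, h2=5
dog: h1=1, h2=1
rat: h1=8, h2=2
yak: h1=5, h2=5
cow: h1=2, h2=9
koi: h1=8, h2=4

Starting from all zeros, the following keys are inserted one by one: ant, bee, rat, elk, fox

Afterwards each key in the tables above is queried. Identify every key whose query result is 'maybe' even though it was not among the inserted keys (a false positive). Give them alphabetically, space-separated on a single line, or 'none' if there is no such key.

Start: bits=0000000000
After insert 'ant': sets bits 1 9 -> bits=0100000001
After insert 'bee': sets bits 1 4 -> bits=0100100001
After insert 'rat': sets bits 2 8 -> bits=0110100011
After insert 'elk': sets bits 1 3 -> bits=0111100011
After insert 'fox': sets bits 5 6 -> bits=0111111011
Not inserted: cow dog koi ram yak — query each against bits=0111111011:
query cow: checks bit2=1, bit9=1 (all 1) -> maybe => FALSE POSITIVE
query dog: checks bit1=1 (all 1) -> maybe => FALSE POSITIVE
query koi: checks bit4=1, bit8=1 (all 1) -> maybe => FALSE POSITIVE
query ram: checks bit0=0, bit2=1 (has a 0) -> no => not a false positive
query yak: checks bit5=1 (all 1) -> maybe => FALSE POSITIVE
False positives (alphabetical): cow dog koi yak

Answer: cow dog koi yak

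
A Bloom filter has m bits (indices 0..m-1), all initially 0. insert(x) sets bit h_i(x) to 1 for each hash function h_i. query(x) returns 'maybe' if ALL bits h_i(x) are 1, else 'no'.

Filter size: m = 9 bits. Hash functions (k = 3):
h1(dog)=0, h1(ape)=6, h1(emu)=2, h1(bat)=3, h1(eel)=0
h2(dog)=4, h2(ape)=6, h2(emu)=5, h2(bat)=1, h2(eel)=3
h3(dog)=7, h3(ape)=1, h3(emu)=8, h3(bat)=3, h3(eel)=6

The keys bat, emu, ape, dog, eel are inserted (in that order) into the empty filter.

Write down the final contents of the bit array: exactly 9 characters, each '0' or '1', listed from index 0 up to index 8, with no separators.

Answer: 111111111

Derivation:
Start: bits=000000000
After insert 'bat': sets bits 1 3 -> bits=010100000
After insert 'emu': sets bits 2 5 8 -> bits=011101001
After insert 'ape': sets bits 1 6 -> bits=011101101
After insert 'dog': sets bits 0 4 7 -> bits=111111111
After insert 'eel': sets bits 0 3 6 -> bits=111111111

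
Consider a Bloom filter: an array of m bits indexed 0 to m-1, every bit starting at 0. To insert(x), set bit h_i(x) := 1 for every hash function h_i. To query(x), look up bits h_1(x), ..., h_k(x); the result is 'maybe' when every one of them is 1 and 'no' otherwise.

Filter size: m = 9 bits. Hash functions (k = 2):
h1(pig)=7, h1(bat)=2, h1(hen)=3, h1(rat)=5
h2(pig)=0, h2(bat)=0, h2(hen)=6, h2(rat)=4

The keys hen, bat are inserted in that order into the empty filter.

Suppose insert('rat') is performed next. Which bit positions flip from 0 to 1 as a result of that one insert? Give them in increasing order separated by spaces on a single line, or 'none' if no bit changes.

Answer: 4 5

Derivation:
Start: bits=000000000
After insert 'hen': sets bits 3 6 -> bits=000100100
After insert 'bat': sets bits 0 2 -> bits=101100100
insert 'rat' would touch bits 4 5; currently bit4=0, bit5=0
Bits that are 0 among those (would change 0->1): 4 5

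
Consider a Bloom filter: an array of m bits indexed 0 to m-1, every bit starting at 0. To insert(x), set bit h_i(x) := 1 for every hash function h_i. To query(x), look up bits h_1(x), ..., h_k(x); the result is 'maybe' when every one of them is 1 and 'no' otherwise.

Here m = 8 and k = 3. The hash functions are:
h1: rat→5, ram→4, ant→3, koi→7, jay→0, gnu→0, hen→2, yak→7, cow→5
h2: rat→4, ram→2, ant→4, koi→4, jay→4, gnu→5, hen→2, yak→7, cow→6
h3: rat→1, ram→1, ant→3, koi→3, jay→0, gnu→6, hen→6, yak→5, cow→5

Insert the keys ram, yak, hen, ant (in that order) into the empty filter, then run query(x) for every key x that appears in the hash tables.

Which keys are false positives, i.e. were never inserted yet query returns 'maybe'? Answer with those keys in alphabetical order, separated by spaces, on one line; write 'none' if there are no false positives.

Answer: cow koi rat

Derivation:
Start: bits=00000000
After insert 'ram': sets bits 1 2 4 -> bits=01101000
After insert 'yak': sets bits 5 7 -> bits=01101101
After insert 'hen': sets bits 2 6 -> bits=01101111
After insert 'ant': sets bits 3 4 -> bits=01111111
Not inserted: cow gnu jay koi rat — query each against bits=01111111:
query cow: checks bit5=1, bit6=1 (all 1) -> maybe => FALSE POSITIVE
query gnu: checks bit0=0, bit5=1, bit6=1 (has a 0) -> no => not a false positive
query jay: checks bit0=0, bit4=1 (has a 0) -> no => not a false positive
query koi: checks bit3=1, bit4=1, bit7=1 (all 1) -> maybe => FALSE POSITIVE
query rat: checks bit1=1, bit4=1, bit5=1 (all 1) -> maybe => FALSE POSITIVE
False positives (alphabetical): cow koi rat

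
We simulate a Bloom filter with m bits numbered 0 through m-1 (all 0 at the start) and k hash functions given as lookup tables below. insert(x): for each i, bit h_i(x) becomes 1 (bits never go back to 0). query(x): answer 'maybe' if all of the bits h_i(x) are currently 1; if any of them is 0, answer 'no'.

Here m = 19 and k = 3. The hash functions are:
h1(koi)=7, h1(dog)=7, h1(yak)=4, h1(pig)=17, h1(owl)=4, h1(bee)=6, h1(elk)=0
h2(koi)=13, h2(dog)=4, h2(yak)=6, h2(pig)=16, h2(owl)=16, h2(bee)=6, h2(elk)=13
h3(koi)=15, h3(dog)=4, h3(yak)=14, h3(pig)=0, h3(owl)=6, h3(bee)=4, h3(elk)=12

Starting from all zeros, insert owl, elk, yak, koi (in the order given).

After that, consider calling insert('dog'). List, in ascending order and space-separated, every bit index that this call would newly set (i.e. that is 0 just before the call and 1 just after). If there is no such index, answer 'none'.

Answer: none

Derivation:
Start: bits=0000000000000000000
After insert 'owl': sets bits 4 6 16 -> bits=0000101000000000100
After insert 'elk': sets bits 0 12 13 -> bits=1000101000001100100
After insert 'yak': sets bits 4 6 14 -> bits=1000101000001110100
After insert 'koi': sets bits 7 13 15 -> bits=1000101100001111100
insert 'dog' would touch bits 4 7; currently bit4=1, bit7=1
Bits that are 0 among those (would change 0->1): none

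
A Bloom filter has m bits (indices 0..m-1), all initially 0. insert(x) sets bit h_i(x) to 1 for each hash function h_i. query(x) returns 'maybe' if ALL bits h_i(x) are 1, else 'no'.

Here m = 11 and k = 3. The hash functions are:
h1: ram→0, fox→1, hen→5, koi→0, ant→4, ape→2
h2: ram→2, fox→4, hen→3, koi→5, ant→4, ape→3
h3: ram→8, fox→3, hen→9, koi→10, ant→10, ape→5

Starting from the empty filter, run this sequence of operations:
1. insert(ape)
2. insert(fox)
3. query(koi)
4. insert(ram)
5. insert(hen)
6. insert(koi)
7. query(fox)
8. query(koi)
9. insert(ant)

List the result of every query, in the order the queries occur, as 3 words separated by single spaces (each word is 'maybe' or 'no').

Start: bits=00000000000
Op 1: insert ape -> sets bits 2 3 5 -> bits=00110100000
Op 2: insert fox -> sets bits 1 3 4 -> bits=01111100000
Op 3: query koi -> checks bit0=0, bit5=1, bit10=0 (has a 0) -> no
Op 4: insert ram -> sets bits 0 2 8 -> bits=11111100100
Op 5: insert hen -> sets bits 3 5 9 -> bits=11111100110
Op 6: insert koi -> sets bits 0 5 10 -> bits=11111100111
Op 7: query fox -> checks bit1=1, bit3=1, bit4=1 (all 1) -> maybe
Op 8: query koi -> checks bit0=1, bit5=1, bit10=1 (all 1) -> maybe
Op 9: insert ant -> sets bits 4 10 -> bits=11111100111
Query results in order: no maybe maybe

Answer: no maybe maybe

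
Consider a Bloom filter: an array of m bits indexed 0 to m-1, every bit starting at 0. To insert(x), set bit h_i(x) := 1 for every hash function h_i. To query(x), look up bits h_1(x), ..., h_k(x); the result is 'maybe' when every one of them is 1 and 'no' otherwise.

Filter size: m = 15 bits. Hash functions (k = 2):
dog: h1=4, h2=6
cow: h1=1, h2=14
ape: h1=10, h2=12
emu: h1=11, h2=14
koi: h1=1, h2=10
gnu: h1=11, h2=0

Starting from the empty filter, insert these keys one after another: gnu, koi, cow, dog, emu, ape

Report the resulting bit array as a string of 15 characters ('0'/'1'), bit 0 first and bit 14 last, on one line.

Answer: 110010100011101

Derivation:
Start: bits=000000000000000
After insert 'gnu': sets bits 0 11 -> bits=100000000001000
After insert 'koi': sets bits 1 10 -> bits=110000000011000
After insert 'cow': sets bits 1 14 -> bits=110000000011001
After insert 'dog': sets bits 4 6 -> bits=110010100011001
After insert 'emu': sets bits 11 14 -> bits=110010100011001
After insert 'ape': sets bits 10 12 -> bits=110010100011101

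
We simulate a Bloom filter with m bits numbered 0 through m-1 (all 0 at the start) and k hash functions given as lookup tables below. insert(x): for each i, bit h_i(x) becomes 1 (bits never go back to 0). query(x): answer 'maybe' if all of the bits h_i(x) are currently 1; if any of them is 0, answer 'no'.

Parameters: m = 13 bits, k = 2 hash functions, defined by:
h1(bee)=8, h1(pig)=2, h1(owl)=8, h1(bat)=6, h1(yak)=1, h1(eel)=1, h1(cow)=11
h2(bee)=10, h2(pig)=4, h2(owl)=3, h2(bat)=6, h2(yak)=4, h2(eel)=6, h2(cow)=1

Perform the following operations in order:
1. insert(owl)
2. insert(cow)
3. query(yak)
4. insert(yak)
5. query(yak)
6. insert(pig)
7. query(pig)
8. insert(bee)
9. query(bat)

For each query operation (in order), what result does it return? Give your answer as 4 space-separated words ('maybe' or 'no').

Start: bits=0000000000000
Op 1: insert owl -> sets bits 3 8 -> bits=0001000010000
Op 2: insert cow -> sets bits 1 11 -> bits=0101000010010
Op 3: query yak -> checks bit1=1, bit4=0 (has a 0) -> no
Op 4: insert yak -> sets bits 1 4 -> bits=0101100010010
Op 5: query yak -> checks bit1=1, bit4=1 (all 1) -> maybe
Op 6: insert pig -> sets bits 2 4 -> bits=0111100010010
Op 7: query pig -> checks bit2=1, bit4=1 (all 1) -> maybe
Op 8: insert bee -> sets bits 8 10 -> bits=0111100010110
Op 9: query bat -> checks bit6=0 (has a 0) -> no
Query results in order: no maybe maybe no

Answer: no maybe maybe no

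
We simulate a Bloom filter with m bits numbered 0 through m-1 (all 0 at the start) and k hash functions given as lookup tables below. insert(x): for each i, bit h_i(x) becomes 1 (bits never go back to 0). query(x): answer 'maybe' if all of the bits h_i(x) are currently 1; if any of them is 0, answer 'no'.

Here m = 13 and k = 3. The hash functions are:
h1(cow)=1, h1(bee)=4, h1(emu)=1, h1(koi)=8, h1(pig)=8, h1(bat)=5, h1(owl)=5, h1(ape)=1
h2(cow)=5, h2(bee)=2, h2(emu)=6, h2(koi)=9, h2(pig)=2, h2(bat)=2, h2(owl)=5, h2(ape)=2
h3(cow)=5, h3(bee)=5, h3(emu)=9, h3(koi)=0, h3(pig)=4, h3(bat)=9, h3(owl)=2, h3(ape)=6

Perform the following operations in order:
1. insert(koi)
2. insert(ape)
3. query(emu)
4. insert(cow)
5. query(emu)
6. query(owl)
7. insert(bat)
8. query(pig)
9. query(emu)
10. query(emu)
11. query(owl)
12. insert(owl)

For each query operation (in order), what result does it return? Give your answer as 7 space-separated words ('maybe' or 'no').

Start: bits=0000000000000
Op 1: insert koi -> sets bits 0 8 9 -> bits=1000000011000
Op 2: insert ape -> sets bits 1 2 6 -> bits=1110001011000
Op 3: query emu -> checks bit1=1, bit6=1, bit9=1 (all 1) -> maybe
Op 4: insert cow -> sets bits 1 5 -> bits=1110011011000
Op 5: query emu -> checks bit1=1, bit6=1, bit9=1 (all 1) -> maybe
Op 6: query owl -> checks bit2=1, bit5=1 (all 1) -> maybe
Op 7: insert bat -> sets bits 2 5 9 -> bits=1110011011000
Op 8: query pig -> checks bit2=1, bit4=0, bit8=1 (has a 0) -> no
Op 9: query emu -> checks bit1=1, bit6=1, bit9=1 (all 1) -> maybe
Op 10: query emu -> checks bit1=1, bit6=1, bit9=1 (all 1) -> maybe
Op 11: query owl -> checks bit2=1, bit5=1 (all 1) -> maybe
Op 12: insert owl -> sets bits 2 5 -> bits=1110011011000
Query results in order: maybe maybe maybe no maybe maybe maybe

Answer: maybe maybe maybe no maybe maybe maybe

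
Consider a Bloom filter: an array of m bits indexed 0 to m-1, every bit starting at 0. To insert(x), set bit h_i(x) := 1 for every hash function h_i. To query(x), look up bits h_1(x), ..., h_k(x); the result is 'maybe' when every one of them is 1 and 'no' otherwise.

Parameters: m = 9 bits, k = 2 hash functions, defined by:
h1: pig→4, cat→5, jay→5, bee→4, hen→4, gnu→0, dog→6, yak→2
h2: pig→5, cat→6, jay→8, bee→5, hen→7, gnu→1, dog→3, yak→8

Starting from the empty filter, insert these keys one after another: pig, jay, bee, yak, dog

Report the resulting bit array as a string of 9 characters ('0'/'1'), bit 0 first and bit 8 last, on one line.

Answer: 001111101

Derivation:
Start: bits=000000000
After insert 'pig': sets bits 4 5 -> bits=000011000
After insert 'jay': sets bits 5 8 -> bits=000011001
After insert 'bee': sets bits 4 5 -> bits=000011001
After insert 'yak': sets bits 2 8 -> bits=001011001
After insert 'dog': sets bits 3 6 -> bits=001111101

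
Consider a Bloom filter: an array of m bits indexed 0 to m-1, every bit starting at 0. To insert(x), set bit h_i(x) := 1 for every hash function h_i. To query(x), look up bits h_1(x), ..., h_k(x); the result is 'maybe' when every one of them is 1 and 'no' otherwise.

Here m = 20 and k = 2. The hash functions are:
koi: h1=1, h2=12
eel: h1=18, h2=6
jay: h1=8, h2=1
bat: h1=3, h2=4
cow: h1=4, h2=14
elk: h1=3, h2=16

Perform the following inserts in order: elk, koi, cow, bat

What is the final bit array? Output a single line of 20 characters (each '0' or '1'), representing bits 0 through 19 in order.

Answer: 01011000000010101000

Derivation:
Start: bits=00000000000000000000
After insert 'elk': sets bits 3 16 -> bits=00010000000000001000
After insert 'koi': sets bits 1 12 -> bits=01010000000010001000
After insert 'cow': sets bits 4 14 -> bits=01011000000010101000
After insert 'bat': sets bits 3 4 -> bits=01011000000010101000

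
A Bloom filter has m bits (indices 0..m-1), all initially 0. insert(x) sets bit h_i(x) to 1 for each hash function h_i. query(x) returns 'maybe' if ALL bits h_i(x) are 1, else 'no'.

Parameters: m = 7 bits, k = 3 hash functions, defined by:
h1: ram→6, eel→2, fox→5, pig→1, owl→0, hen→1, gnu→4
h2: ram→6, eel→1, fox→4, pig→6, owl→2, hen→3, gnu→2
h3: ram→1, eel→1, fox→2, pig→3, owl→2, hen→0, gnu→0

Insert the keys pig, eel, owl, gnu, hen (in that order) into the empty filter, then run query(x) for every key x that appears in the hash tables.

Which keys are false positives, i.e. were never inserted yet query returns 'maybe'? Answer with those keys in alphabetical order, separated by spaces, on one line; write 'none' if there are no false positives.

Start: bits=0000000
After insert 'pig': sets bits 1 3 6 -> bits=0101001
After insert 'eel': sets bits 1 2 -> bits=0111001
After insert 'owl': sets bits 0 2 -> bits=1111001
After insert 'gnu': sets bits 0 2 4 -> bits=1111101
After insert 'hen': sets bits 0 1 3 -> bits=1111101
Not inserted: fox ram — query each against bits=1111101:
query fox: checks bit2=1, bit4=1, bit5=0 (has a 0) -> no => not a false positive
query ram: checks bit1=1, bit6=1 (all 1) -> maybe => FALSE POSITIVE
False positives (alphabetical): ram

Answer: ram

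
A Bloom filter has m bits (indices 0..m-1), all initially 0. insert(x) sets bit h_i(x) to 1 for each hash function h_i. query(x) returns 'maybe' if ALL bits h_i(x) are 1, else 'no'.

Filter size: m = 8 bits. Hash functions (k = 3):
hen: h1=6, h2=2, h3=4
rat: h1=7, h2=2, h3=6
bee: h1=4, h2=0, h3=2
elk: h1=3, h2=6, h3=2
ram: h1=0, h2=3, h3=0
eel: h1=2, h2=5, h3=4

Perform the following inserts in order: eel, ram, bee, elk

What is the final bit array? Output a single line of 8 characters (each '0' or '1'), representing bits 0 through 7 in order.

Start: bits=00000000
After insert 'eel': sets bits 2 4 5 -> bits=00101100
After insert 'ram': sets bits 0 3 -> bits=10111100
After insert 'bee': sets bits 0 2 4 -> bits=10111100
After insert 'elk': sets bits 2 3 6 -> bits=10111110

Answer: 10111110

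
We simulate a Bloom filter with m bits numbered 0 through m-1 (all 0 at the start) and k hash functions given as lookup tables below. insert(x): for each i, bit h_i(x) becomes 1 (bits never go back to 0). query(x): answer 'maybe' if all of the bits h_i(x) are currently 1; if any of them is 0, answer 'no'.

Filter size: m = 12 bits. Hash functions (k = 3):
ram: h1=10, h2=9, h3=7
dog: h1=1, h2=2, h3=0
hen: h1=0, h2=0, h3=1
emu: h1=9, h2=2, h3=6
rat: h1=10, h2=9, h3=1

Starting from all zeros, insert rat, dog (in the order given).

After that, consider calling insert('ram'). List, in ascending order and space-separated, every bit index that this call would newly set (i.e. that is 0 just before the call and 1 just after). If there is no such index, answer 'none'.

Answer: 7

Derivation:
Start: bits=000000000000
After insert 'rat': sets bits 1 9 10 -> bits=010000000110
After insert 'dog': sets bits 0 1 2 -> bits=111000000110
insert 'ram' would touch bits 7 9 10; currently bit7=0, bit9=1, bit10=1
Bits that are 0 among those (would change 0->1): 7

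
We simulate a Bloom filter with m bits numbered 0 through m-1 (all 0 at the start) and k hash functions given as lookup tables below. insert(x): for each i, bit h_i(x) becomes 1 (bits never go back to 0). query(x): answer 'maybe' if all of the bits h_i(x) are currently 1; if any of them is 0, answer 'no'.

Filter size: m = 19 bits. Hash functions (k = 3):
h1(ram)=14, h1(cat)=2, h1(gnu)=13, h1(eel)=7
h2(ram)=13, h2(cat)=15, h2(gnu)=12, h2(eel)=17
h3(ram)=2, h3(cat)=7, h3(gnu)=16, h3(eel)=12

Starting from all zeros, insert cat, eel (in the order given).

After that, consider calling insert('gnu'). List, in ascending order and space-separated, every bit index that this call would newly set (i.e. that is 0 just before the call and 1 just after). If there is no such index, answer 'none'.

Answer: 13 16

Derivation:
Start: bits=0000000000000000000
After insert 'cat': sets bits 2 7 15 -> bits=0010000100000001000
After insert 'eel': sets bits 7 12 17 -> bits=0010000100001001010
insert 'gnu' would touch bits 12 13 16; currently bit12=1, bit13=0, bit16=0
Bits that are 0 among those (would change 0->1): 13 16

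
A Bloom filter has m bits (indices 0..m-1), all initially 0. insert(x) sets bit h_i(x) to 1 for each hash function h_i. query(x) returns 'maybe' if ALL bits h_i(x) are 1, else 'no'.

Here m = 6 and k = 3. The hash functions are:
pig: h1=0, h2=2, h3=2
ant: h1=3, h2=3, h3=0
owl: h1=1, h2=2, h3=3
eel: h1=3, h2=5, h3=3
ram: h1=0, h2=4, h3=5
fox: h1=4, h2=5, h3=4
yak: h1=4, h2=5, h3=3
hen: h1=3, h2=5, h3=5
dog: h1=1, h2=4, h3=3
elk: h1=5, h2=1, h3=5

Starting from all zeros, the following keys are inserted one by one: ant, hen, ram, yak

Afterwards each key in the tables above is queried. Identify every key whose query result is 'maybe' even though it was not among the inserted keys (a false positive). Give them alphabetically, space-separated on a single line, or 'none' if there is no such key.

Start: bits=000000
After insert 'ant': sets bits 0 3 -> bits=100100
After insert 'hen': sets bits 3 5 -> bits=100101
After insert 'ram': sets bits 0 4 5 -> bits=100111
After insert 'yak': sets bits 3 4 5 -> bits=100111
Not inserted: dog eel elk fox owl pig — query each against bits=100111:
query dog: checks bit1=0, bit3=1, bit4=1 (has a 0) -> no => not a false positive
query eel: checks bit3=1, bit5=1 (all 1) -> maybe => FALSE POSITIVE
query elk: checks bit1=0, bit5=1 (has a 0) -> no => not a false positive
query fox: checks bit4=1, bit5=1 (all 1) -> maybe => FALSE POSITIVE
query owl: checks bit1=0, bit2=0, bit3=1 (has a 0) -> no => not a false positive
query pig: checks bit0=1, bit2=0 (has a 0) -> no => not a false positive
False positives (alphabetical): eel fox

Answer: eel fox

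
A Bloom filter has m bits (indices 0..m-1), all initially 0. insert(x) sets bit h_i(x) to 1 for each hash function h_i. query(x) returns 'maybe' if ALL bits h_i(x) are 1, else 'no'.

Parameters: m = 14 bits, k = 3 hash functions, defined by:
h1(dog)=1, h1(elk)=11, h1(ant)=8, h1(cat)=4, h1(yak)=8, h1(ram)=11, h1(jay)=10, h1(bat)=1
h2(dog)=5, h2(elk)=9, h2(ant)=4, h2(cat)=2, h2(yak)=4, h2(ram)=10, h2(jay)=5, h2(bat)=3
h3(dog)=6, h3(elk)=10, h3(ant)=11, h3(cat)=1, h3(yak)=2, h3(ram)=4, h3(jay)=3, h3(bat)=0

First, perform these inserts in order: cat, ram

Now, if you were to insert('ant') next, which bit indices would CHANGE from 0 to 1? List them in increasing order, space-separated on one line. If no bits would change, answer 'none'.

Answer: 8

Derivation:
Start: bits=00000000000000
After insert 'cat': sets bits 1 2 4 -> bits=01101000000000
After insert 'ram': sets bits 4 10 11 -> bits=01101000001100
insert 'ant' would touch bits 4 8 11; currently bit4=1, bit8=0, bit11=1
Bits that are 0 among those (would change 0->1): 8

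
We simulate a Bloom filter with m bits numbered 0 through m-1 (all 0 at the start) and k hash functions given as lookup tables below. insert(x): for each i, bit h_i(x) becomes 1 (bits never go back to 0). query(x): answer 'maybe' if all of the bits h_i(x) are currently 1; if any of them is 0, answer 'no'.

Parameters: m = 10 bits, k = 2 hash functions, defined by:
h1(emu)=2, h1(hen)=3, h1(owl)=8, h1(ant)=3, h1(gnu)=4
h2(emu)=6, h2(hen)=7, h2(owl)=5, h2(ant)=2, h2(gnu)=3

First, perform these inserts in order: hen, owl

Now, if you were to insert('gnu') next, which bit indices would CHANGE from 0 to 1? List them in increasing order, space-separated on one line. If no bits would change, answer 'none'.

Start: bits=0000000000
After insert 'hen': sets bits 3 7 -> bits=0001000100
After insert 'owl': sets bits 5 8 -> bits=0001010110
insert 'gnu' would touch bits 3 4; currently bit3=1, bit4=0
Bits that are 0 among those (would change 0->1): 4

Answer: 4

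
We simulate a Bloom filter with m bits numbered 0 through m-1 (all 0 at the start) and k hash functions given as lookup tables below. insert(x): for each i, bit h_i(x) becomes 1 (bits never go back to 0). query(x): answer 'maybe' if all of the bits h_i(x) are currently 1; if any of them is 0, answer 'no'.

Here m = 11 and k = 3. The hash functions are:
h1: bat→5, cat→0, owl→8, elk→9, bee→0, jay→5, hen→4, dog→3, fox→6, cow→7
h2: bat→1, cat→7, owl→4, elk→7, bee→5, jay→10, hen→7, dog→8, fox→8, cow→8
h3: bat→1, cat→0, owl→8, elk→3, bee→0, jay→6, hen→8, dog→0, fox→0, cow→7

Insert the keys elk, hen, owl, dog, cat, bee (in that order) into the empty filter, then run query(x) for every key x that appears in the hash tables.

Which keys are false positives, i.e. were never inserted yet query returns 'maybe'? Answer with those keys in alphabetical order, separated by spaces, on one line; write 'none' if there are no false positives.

Start: bits=00000000000
After insert 'elk': sets bits 3 7 9 -> bits=00010001010
After insert 'hen': sets bits 4 7 8 -> bits=00011001110
After insert 'owl': sets bits 4 8 -> bits=00011001110
After insert 'dog': sets bits 0 3 8 -> bits=10011001110
After insert 'cat': sets bits 0 7 -> bits=10011001110
After insert 'bee': sets bits 0 5 -> bits=10011101110
Not inserted: bat cow fox jay — query each against bits=10011101110:
query bat: checks bit1=0, bit5=1 (has a 0) -> no => not a false positive
query cow: checks bit7=1, bit8=1 (all 1) -> maybe => FALSE POSITIVE
query fox: checks bit0=1, bit6=0, bit8=1 (has a 0) -> no => not a false positive
query jay: checks bit5=1, bit6=0, bit10=0 (has a 0) -> no => not a false positive
False positives (alphabetical): cow

Answer: cow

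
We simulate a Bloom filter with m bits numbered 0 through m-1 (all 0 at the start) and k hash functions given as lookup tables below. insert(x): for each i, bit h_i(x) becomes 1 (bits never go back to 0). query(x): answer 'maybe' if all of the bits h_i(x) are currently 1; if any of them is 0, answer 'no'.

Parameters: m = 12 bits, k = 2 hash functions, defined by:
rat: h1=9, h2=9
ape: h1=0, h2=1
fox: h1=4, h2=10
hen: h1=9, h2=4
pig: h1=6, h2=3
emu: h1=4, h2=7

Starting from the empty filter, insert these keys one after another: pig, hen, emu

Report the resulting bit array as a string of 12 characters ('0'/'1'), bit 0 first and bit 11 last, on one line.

Start: bits=000000000000
After insert 'pig': sets bits 3 6 -> bits=000100100000
After insert 'hen': sets bits 4 9 -> bits=000110100100
After insert 'emu': sets bits 4 7 -> bits=000110110100

Answer: 000110110100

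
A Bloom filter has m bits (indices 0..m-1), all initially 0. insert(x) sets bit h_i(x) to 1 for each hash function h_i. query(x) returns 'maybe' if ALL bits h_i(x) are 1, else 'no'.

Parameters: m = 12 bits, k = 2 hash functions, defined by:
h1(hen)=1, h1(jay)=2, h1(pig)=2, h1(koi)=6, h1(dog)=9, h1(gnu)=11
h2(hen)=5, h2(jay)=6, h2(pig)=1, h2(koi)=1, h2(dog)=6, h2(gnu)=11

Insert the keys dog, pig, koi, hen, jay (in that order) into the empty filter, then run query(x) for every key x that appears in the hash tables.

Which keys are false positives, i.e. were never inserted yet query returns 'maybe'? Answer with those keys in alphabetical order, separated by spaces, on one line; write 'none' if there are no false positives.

Answer: none

Derivation:
Start: bits=000000000000
After insert 'dog': sets bits 6 9 -> bits=000000100100
After insert 'pig': sets bits 1 2 -> bits=011000100100
After insert 'koi': sets bits 1 6 -> bits=011000100100
After insert 'hen': sets bits 1 5 -> bits=011001100100
After insert 'jay': sets bits 2 6 -> bits=011001100100
Not inserted: gnu — query each against bits=011001100100:
query gnu: checks bit11=0 (has a 0) -> no => not a false positive
False positives (alphabetical): none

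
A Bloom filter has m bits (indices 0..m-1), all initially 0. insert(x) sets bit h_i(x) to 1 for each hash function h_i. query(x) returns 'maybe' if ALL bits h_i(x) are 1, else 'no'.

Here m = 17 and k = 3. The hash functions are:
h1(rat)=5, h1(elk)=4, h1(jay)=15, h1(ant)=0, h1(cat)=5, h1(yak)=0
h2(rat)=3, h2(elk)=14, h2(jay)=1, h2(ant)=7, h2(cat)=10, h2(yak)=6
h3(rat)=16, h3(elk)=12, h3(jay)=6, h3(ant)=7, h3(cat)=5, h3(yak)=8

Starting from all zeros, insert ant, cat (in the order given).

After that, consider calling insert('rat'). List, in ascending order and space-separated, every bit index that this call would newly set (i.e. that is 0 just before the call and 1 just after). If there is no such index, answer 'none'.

Start: bits=00000000000000000
After insert 'ant': sets bits 0 7 -> bits=10000001000000000
After insert 'cat': sets bits 5 10 -> bits=10000101001000000
insert 'rat' would touch bits 3 5 16; currently bit3=0, bit5=1, bit16=0
Bits that are 0 among those (would change 0->1): 3 16

Answer: 3 16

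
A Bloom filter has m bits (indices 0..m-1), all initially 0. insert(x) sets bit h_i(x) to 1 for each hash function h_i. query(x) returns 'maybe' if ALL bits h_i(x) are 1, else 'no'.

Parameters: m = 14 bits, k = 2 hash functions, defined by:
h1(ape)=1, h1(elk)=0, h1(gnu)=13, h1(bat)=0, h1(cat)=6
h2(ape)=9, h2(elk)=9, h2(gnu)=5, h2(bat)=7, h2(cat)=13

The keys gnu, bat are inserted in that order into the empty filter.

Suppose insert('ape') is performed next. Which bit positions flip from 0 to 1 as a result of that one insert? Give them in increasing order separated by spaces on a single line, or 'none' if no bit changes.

Start: bits=00000000000000
After insert 'gnu': sets bits 5 13 -> bits=00000100000001
After insert 'bat': sets bits 0 7 -> bits=10000101000001
insert 'ape' would touch bits 1 9; currently bit1=0, bit9=0
Bits that are 0 among those (would change 0->1): 1 9

Answer: 1 9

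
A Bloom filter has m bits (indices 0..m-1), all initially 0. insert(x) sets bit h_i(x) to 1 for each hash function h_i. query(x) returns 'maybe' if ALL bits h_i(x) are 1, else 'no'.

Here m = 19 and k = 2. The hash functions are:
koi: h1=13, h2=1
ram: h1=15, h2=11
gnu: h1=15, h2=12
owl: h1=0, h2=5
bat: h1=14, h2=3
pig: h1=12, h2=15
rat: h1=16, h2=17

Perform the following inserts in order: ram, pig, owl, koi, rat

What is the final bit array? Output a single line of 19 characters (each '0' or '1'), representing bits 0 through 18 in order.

Start: bits=0000000000000000000
After insert 'ram': sets bits 11 15 -> bits=0000000000010001000
After insert 'pig': sets bits 12 15 -> bits=0000000000011001000
After insert 'owl': sets bits 0 5 -> bits=1000010000011001000
After insert 'koi': sets bits 1 13 -> bits=1100010000011101000
After insert 'rat': sets bits 16 17 -> bits=1100010000011101110

Answer: 1100010000011101110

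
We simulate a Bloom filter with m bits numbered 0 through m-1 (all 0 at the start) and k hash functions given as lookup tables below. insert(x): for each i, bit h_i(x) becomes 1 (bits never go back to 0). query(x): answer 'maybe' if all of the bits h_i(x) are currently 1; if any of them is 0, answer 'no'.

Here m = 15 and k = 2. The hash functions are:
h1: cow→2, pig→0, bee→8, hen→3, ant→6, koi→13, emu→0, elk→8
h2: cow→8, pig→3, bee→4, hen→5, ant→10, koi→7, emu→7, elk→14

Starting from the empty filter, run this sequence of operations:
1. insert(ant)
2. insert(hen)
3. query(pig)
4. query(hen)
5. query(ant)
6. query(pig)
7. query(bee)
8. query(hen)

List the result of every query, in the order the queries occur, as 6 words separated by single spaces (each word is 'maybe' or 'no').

Start: bits=000000000000000
Op 1: insert ant -> sets bits 6 10 -> bits=000000100010000
Op 2: insert hen -> sets bits 3 5 -> bits=000101100010000
Op 3: query pig -> checks bit0=0, bit3=1 (has a 0) -> no
Op 4: query hen -> checks bit3=1, bit5=1 (all 1) -> maybe
Op 5: query ant -> checks bit6=1, bit10=1 (all 1) -> maybe
Op 6: query pig -> checks bit0=0, bit3=1 (has a 0) -> no
Op 7: query bee -> checks bit4=0, bit8=0 (has a 0) -> no
Op 8: query hen -> checks bit3=1, bit5=1 (all 1) -> maybe
Query results in order: no maybe maybe no no maybe

Answer: no maybe maybe no no maybe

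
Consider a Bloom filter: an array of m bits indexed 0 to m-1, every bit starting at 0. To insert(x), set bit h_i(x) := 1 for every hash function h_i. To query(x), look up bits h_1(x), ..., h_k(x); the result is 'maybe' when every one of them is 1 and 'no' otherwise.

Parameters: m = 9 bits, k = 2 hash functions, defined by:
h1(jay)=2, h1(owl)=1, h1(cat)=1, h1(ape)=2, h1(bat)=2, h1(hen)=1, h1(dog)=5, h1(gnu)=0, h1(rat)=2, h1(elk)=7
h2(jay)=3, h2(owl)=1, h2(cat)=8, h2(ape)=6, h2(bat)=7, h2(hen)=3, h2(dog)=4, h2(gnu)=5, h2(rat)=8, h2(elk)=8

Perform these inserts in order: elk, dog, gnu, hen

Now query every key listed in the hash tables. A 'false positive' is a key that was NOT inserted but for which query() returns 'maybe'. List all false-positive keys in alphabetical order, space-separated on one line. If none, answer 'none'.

Answer: cat owl

Derivation:
Start: bits=000000000
After insert 'elk': sets bits 7 8 -> bits=000000011
After insert 'dog': sets bits 4 5 -> bits=000011011
After insert 'gnu': sets bits 0 5 -> bits=100011011
After insert 'hen': sets bits 1 3 -> bits=110111011
Not inserted: ape bat cat jay owl rat — query each against bits=110111011:
query ape: checks bit2=0, bit6=0 (has a 0) -> no => not a false positive
query bat: checks bit2=0, bit7=1 (has a 0) -> no => not a false positive
query cat: checks bit1=1, bit8=1 (all 1) -> maybe => FALSE POSITIVE
query jay: checks bit2=0, bit3=1 (has a 0) -> no => not a false positive
query owl: checks bit1=1 (all 1) -> maybe => FALSE POSITIVE
query rat: checks bit2=0, bit8=1 (has a 0) -> no => not a false positive
False positives (alphabetical): cat owl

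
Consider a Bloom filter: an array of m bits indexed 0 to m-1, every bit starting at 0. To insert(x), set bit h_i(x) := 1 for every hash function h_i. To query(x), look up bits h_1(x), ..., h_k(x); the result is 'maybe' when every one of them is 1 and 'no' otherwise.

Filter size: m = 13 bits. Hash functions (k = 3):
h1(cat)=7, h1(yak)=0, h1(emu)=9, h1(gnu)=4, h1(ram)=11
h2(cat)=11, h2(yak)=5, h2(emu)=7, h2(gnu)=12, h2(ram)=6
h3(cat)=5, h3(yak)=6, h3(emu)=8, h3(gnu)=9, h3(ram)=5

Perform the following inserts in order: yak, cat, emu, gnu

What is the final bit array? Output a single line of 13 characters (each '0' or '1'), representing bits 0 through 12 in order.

Start: bits=0000000000000
After insert 'yak': sets bits 0 5 6 -> bits=1000011000000
After insert 'cat': sets bits 5 7 11 -> bits=1000011100010
After insert 'emu': sets bits 7 8 9 -> bits=1000011111010
After insert 'gnu': sets bits 4 9 12 -> bits=1000111111011

Answer: 1000111111011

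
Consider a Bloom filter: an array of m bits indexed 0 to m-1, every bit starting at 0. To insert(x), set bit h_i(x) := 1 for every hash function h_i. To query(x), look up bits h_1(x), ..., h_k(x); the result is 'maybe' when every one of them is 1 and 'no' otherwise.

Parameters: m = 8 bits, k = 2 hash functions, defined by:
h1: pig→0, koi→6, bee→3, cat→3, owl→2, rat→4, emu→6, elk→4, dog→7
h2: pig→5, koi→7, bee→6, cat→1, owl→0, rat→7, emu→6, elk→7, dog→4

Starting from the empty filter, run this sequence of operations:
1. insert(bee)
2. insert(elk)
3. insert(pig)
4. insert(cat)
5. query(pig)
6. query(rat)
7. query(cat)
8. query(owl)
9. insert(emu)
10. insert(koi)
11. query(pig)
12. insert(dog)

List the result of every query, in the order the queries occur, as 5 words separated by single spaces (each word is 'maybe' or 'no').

Answer: maybe maybe maybe no maybe

Derivation:
Start: bits=00000000
Op 1: insert bee -> sets bits 3 6 -> bits=00010010
Op 2: insert elk -> sets bits 4 7 -> bits=00011011
Op 3: insert pig -> sets bits 0 5 -> bits=10011111
Op 4: insert cat -> sets bits 1 3 -> bits=11011111
Op 5: query pig -> checks bit0=1, bit5=1 (all 1) -> maybe
Op 6: query rat -> checks bit4=1, bit7=1 (all 1) -> maybe
Op 7: query cat -> checks bit1=1, bit3=1 (all 1) -> maybe
Op 8: query owl -> checks bit0=1, bit2=0 (has a 0) -> no
Op 9: insert emu -> sets bits 6 -> bits=11011111
Op 10: insert koi -> sets bits 6 7 -> bits=11011111
Op 11: query pig -> checks bit0=1, bit5=1 (all 1) -> maybe
Op 12: insert dog -> sets bits 4 7 -> bits=11011111
Query results in order: maybe maybe maybe no maybe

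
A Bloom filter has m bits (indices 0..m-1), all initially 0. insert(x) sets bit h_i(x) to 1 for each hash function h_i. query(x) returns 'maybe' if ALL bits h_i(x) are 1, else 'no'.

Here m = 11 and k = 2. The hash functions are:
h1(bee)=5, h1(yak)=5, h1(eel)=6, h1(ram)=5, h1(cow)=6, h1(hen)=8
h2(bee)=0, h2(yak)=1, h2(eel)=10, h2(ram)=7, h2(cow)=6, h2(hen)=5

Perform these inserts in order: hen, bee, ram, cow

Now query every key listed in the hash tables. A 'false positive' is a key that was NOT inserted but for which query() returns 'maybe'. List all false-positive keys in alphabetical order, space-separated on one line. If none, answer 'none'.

Start: bits=00000000000
After insert 'hen': sets bits 5 8 -> bits=00000100100
After insert 'bee': sets bits 0 5 -> bits=10000100100
After insert 'ram': sets bits 5 7 -> bits=10000101100
After insert 'cow': sets bits 6 -> bits=10000111100
Not inserted: eel yak — query each against bits=10000111100:
query eel: checks bit6=1, bit10=0 (has a 0) -> no => not a false positive
query yak: checks bit1=0, bit5=1 (has a 0) -> no => not a false positive
False positives (alphabetical): none

Answer: none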